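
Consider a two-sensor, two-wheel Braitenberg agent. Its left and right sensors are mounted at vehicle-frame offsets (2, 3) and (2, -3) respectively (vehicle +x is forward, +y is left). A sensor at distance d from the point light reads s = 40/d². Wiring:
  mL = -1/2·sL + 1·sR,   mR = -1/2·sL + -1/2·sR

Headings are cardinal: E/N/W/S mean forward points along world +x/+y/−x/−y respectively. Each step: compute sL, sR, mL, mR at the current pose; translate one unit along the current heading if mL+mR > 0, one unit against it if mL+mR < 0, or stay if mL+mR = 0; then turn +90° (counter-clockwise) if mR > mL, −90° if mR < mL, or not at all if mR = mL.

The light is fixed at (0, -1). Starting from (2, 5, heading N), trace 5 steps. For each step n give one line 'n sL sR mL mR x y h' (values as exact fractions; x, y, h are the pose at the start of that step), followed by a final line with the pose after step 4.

n=0: pose=(2,5,N); sL=8/13, sR=40/89; mL=164/1157, mR=-616/1157; mL+mR=-452/1157 → advance -1; mR−mL=-60/89 → turn -1·90°
n=1: pose=(2,4,E); sL=1/2, sR=2; mL=7/4, mR=-5/4; mL+mR=1/2 → advance +1; mR−mL=-3 → turn -1·90°
n=2: pose=(3,4,S); sL=8/9, sR=40/9; mL=4, mR=-8/3; mL+mR=4/3 → advance +1; mR−mL=-20/3 → turn -1·90°
n=3: pose=(3,3,W); sL=20, sR=4/5; mL=-46/5, mR=-52/5; mL+mR=-98/5 → advance -1; mR−mL=-6/5 → turn -1·90°
n=4: pose=(4,3,N); sL=40/37, sR=8/17; mL=-44/629, mR=-488/629; mL+mR=-532/629 → advance -1; mR−mL=-12/17 → turn -1·90°

0 8/13 40/89 164/1157 -616/1157 2 5 N
1 1/2 2 7/4 -5/4 2 4 E
2 8/9 40/9 4 -8/3 3 4 S
3 20 4/5 -46/5 -52/5 3 3 W
4 40/37 8/17 -44/629 -488/629 4 3 N
final 4 2 E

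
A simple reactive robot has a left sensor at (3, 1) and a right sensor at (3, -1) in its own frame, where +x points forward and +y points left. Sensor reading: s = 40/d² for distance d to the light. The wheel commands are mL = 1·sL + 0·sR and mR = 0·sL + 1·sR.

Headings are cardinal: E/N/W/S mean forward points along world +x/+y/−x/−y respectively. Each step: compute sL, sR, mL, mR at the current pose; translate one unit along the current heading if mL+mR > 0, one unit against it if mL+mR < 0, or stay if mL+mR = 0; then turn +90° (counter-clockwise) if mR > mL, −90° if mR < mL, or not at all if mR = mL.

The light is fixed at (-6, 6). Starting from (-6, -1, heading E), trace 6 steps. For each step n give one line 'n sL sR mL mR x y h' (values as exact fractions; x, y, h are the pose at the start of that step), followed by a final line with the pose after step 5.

n=0: pose=(-6,-1,E); sL=8/9, sR=40/73; mL=8/9, mR=40/73; mL+mR=944/657 → advance +1; mR−mL=-224/657 → turn -1·90°
n=1: pose=(-5,-1,S); sL=5/13, sR=2/5; mL=5/13, mR=2/5; mL+mR=51/65 → advance +1; mR−mL=1/65 → turn +1·90°
n=2: pose=(-5,-2,E); sL=8/13, sR=40/97; mL=8/13, mR=40/97; mL+mR=1296/1261 → advance +1; mR−mL=-256/1261 → turn -1·90°
n=3: pose=(-4,-2,S); sL=4/13, sR=20/61; mL=4/13, mR=20/61; mL+mR=504/793 → advance +1; mR−mL=16/793 → turn +1·90°
n=4: pose=(-4,-3,E); sL=40/89, sR=8/25; mL=40/89, mR=8/25; mL+mR=1712/2225 → advance +1; mR−mL=-288/2225 → turn -1·90°
n=5: pose=(-3,-3,S); sL=1/4, sR=10/37; mL=1/4, mR=10/37; mL+mR=77/148 → advance +1; mR−mL=3/148 → turn +1·90°

0 8/9 40/73 8/9 40/73 -6 -1 E
1 5/13 2/5 5/13 2/5 -5 -1 S
2 8/13 40/97 8/13 40/97 -5 -2 E
3 4/13 20/61 4/13 20/61 -4 -2 S
4 40/89 8/25 40/89 8/25 -4 -3 E
5 1/4 10/37 1/4 10/37 -3 -3 S
final -3 -4 E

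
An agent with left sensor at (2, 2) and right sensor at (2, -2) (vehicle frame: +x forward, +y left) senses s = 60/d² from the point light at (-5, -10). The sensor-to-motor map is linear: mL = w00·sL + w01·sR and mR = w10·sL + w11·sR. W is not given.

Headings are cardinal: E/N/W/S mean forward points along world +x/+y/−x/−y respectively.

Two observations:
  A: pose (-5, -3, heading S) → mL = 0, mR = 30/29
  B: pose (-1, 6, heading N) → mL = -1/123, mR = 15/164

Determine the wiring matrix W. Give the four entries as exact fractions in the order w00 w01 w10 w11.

obs A: pose=(-5,-3,S) → sL=60/29, sR=60/29, mL=0, mR=30/29
obs B: pose=(-1,6,N) → sL=15/82, sR=1/6, mL=-1/123, mR=15/164
sensor matrix S = [[60/29, 60/29], [15/82, 1/6]]; det S = -40/1189
solve [mL_A; mL_B] = S·[w00; w01] and [mR_A; mR_B] = S·[w10; w11]:
  w00 = -1/2, w01 = 1/2, w10 = 1/2, w11 = 0

-1/2 1/2 1/2 0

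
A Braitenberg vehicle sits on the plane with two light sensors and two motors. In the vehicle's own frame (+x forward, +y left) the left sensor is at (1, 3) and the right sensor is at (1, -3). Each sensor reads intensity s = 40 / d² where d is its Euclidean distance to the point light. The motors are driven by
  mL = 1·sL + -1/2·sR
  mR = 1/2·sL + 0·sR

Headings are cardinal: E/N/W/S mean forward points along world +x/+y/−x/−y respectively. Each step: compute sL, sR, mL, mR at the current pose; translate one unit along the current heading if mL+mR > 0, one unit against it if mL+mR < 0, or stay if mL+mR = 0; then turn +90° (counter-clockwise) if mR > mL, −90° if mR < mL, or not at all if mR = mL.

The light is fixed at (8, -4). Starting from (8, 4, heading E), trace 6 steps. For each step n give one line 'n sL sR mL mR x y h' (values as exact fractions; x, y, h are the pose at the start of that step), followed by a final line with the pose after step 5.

n=0: pose=(8,4,E); sL=20/61, sR=20/13; mL=-350/793, mR=10/61; mL+mR=-220/793 → advance -1; mR−mL=480/793 → turn +1·90°
n=1: pose=(7,4,N); sL=40/97, sR=8/17; mL=292/1649, mR=20/97; mL+mR=632/1649 → advance +1; mR−mL=48/1649 → turn +1·90°
n=2: pose=(7,5,W); sL=1, sR=10/37; mL=32/37, mR=1/2; mL+mR=101/74 → advance +1; mR−mL=-27/74 → turn -1·90°
n=3: pose=(6,5,N); sL=8/25, sR=40/101; mL=308/2525, mR=4/25; mL+mR=712/2525 → advance +1; mR−mL=96/2525 → turn +1·90°
n=4: pose=(6,6,W); sL=20/29, sR=20/89; mL=1490/2581, mR=10/29; mL+mR=2380/2581 → advance +1; mR−mL=-600/2581 → turn -1·90°
n=5: pose=(5,6,N); sL=40/157, sR=40/121; mL=1700/18997, mR=20/157; mL+mR=4120/18997 → advance +1; mR−mL=720/18997 → turn +1·90°

0 20/61 20/13 -350/793 10/61 8 4 E
1 40/97 8/17 292/1649 20/97 7 4 N
2 1 10/37 32/37 1/2 7 5 W
3 8/25 40/101 308/2525 4/25 6 5 N
4 20/29 20/89 1490/2581 10/29 6 6 W
5 40/157 40/121 1700/18997 20/157 5 6 N
final 5 7 W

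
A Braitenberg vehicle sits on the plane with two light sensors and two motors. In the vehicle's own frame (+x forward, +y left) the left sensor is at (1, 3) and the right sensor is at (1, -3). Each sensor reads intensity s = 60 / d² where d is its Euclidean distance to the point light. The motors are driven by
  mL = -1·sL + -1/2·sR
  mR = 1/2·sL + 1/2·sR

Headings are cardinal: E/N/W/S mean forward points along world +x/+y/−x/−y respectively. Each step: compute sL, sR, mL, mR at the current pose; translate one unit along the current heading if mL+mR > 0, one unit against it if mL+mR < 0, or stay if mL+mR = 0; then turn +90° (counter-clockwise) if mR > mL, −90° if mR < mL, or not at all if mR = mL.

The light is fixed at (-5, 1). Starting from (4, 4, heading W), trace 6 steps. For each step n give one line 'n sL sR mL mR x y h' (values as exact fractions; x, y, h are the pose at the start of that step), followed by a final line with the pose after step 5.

0 15/16 3/5 -99/80 123/160 4 4 W
1 60/173 60/53 -8370/9169 6780/9169 5 4 S
2 6/17 30/61 -621/1037 438/1037 5 5 E
3 60/61 60/169 -11970/10309 6900/10309 4 5 N
4 15/16 3/5 -99/80 123/160 4 4 W
5 60/173 60/53 -8370/9169 6780/9169 5 4 S
final 5 5 E

n=0: pose=(4,4,W); sL=15/16, sR=3/5; mL=-99/80, mR=123/160; mL+mR=-15/32 → advance -1; mR−mL=321/160 → turn +1·90°
n=1: pose=(5,4,S); sL=60/173, sR=60/53; mL=-8370/9169, mR=6780/9169; mL+mR=-30/173 → advance -1; mR−mL=15150/9169 → turn +1·90°
n=2: pose=(5,5,E); sL=6/17, sR=30/61; mL=-621/1037, mR=438/1037; mL+mR=-3/17 → advance -1; mR−mL=1059/1037 → turn +1·90°
n=3: pose=(4,5,N); sL=60/61, sR=60/169; mL=-11970/10309, mR=6900/10309; mL+mR=-30/61 → advance -1; mR−mL=18870/10309 → turn +1·90°
n=4: pose=(4,4,W); sL=15/16, sR=3/5; mL=-99/80, mR=123/160; mL+mR=-15/32 → advance -1; mR−mL=321/160 → turn +1·90°
n=5: pose=(5,4,S); sL=60/173, sR=60/53; mL=-8370/9169, mR=6780/9169; mL+mR=-30/173 → advance -1; mR−mL=15150/9169 → turn +1·90°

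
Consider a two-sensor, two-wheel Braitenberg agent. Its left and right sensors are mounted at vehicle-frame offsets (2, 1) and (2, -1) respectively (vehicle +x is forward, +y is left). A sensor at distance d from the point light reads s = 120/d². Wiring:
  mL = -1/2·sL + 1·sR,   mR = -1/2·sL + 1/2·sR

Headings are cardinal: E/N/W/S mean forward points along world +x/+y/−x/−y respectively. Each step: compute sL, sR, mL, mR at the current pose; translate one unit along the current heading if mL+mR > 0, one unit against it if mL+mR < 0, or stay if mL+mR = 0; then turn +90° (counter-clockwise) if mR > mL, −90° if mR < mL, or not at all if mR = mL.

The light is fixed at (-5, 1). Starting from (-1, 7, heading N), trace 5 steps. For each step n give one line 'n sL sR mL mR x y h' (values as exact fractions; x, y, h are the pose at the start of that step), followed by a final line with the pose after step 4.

0 120/73 120/89 3420/6497 -960/6497 -1 7 N
1 6/5 5/3 16/15 7/30 -1 8 E
2 120/61 120/41 4860/2501 1200/2501 0 8 S
3 60/17 60/29 150/493 -360/493 0 7 W
4 120/89 120/113 3900/10057 -1440/10057 1 7 N
final 1 8 E

n=0: pose=(-1,7,N); sL=120/73, sR=120/89; mL=3420/6497, mR=-960/6497; mL+mR=2460/6497 → advance +1; mR−mL=-60/89 → turn -1·90°
n=1: pose=(-1,8,E); sL=6/5, sR=5/3; mL=16/15, mR=7/30; mL+mR=13/10 → advance +1; mR−mL=-5/6 → turn -1·90°
n=2: pose=(0,8,S); sL=120/61, sR=120/41; mL=4860/2501, mR=1200/2501; mL+mR=6060/2501 → advance +1; mR−mL=-60/41 → turn -1·90°
n=3: pose=(0,7,W); sL=60/17, sR=60/29; mL=150/493, mR=-360/493; mL+mR=-210/493 → advance -1; mR−mL=-30/29 → turn -1·90°
n=4: pose=(1,7,N); sL=120/89, sR=120/113; mL=3900/10057, mR=-1440/10057; mL+mR=2460/10057 → advance +1; mR−mL=-60/113 → turn -1·90°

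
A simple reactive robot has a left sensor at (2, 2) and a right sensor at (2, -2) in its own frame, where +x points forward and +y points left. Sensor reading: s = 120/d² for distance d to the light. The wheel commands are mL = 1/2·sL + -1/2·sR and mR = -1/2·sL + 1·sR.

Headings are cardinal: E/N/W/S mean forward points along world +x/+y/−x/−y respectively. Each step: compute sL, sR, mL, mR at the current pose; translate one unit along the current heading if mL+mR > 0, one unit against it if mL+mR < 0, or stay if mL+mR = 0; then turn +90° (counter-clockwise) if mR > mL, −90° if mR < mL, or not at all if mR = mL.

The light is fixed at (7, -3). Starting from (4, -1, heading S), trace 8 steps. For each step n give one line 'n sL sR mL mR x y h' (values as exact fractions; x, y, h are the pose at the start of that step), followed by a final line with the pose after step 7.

0 120 24/5 288/5 -276/5 4 -1 S
1 60/13 60/17 120/221 270/221 4 -2 W
2 24 120/37 384/37 -324/37 3 -2 S
3 3 3 0 3/2 3 -3 W
4 120/13 120/53 2400/689 -1620/689 2 -3 S
5 60/29 12/5 -24/145 198/145 2 -4 W
6 24/5 120/73 576/365 -276/365 1 -4 S
7 3/2 15/8 -3/16 9/8 1 -5 W
final 0 -5 S

n=0: pose=(4,-1,S); sL=120, sR=24/5; mL=288/5, mR=-276/5; mL+mR=12/5 → advance +1; mR−mL=-564/5 → turn -1·90°
n=1: pose=(4,-2,W); sL=60/13, sR=60/17; mL=120/221, mR=270/221; mL+mR=30/17 → advance +1; mR−mL=150/221 → turn +1·90°
n=2: pose=(3,-2,S); sL=24, sR=120/37; mL=384/37, mR=-324/37; mL+mR=60/37 → advance +1; mR−mL=-708/37 → turn -1·90°
n=3: pose=(3,-3,W); sL=3, sR=3; mL=0, mR=3/2; mL+mR=3/2 → advance +1; mR−mL=3/2 → turn +1·90°
n=4: pose=(2,-3,S); sL=120/13, sR=120/53; mL=2400/689, mR=-1620/689; mL+mR=60/53 → advance +1; mR−mL=-4020/689 → turn -1·90°
n=5: pose=(2,-4,W); sL=60/29, sR=12/5; mL=-24/145, mR=198/145; mL+mR=6/5 → advance +1; mR−mL=222/145 → turn +1·90°
n=6: pose=(1,-4,S); sL=24/5, sR=120/73; mL=576/365, mR=-276/365; mL+mR=60/73 → advance +1; mR−mL=-852/365 → turn -1·90°
n=7: pose=(1,-5,W); sL=3/2, sR=15/8; mL=-3/16, mR=9/8; mL+mR=15/16 → advance +1; mR−mL=21/16 → turn +1·90°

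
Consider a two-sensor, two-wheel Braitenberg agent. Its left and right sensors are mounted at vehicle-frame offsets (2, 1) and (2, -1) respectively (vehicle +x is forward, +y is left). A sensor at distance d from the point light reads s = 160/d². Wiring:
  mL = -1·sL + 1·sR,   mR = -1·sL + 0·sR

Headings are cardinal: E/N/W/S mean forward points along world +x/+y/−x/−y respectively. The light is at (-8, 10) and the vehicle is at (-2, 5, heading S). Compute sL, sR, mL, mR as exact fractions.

80/49 80/37 960/1813 -80/49

left sensor world pos  = (-1, 3); dL² = 98
right sensor world pos = (-3, 3); dR² = 74
sL = 160/98 = 80/49
sR = 160/74 = 80/37
mL = -1·sL + 1·sR = 960/1813
mR = -1·sL + 0·sR = -80/49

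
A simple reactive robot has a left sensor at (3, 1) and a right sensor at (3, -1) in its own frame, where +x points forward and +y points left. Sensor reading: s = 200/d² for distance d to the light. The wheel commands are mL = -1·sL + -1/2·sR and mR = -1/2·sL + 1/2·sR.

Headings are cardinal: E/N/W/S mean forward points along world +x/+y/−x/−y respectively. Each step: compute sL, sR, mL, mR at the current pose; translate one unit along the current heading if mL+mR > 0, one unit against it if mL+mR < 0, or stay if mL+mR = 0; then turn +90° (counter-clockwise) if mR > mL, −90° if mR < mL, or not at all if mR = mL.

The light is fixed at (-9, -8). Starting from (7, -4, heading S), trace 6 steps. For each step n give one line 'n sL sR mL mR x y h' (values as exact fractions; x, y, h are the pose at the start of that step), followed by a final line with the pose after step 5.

0 20/29 100/113 -3710/3277 320/3277 7 -4 S
1 200/397 200/377 -115100/149669 2000/149669 7 -3 E
2 10/13 5/8 -225/208 -15/208 6 -3 N
3 200/153 200/169 -49100/25857 -1600/25857 6 -4 W
4 20/29 100/113 -3710/3277 320/3277 7 -4 S
5 200/397 200/377 -115100/149669 2000/149669 7 -3 E
final 6 -3 N

n=0: pose=(7,-4,S); sL=20/29, sR=100/113; mL=-3710/3277, mR=320/3277; mL+mR=-30/29 → advance -1; mR−mL=4030/3277 → turn +1·90°
n=1: pose=(7,-3,E); sL=200/397, sR=200/377; mL=-115100/149669, mR=2000/149669; mL+mR=-300/397 → advance -1; mR−mL=117100/149669 → turn +1·90°
n=2: pose=(6,-3,N); sL=10/13, sR=5/8; mL=-225/208, mR=-15/208; mL+mR=-15/13 → advance -1; mR−mL=105/104 → turn +1·90°
n=3: pose=(6,-4,W); sL=200/153, sR=200/169; mL=-49100/25857, mR=-1600/25857; mL+mR=-100/51 → advance -1; mR−mL=47500/25857 → turn +1·90°
n=4: pose=(7,-4,S); sL=20/29, sR=100/113; mL=-3710/3277, mR=320/3277; mL+mR=-30/29 → advance -1; mR−mL=4030/3277 → turn +1·90°
n=5: pose=(7,-3,E); sL=200/397, sR=200/377; mL=-115100/149669, mR=2000/149669; mL+mR=-300/397 → advance -1; mR−mL=117100/149669 → turn +1·90°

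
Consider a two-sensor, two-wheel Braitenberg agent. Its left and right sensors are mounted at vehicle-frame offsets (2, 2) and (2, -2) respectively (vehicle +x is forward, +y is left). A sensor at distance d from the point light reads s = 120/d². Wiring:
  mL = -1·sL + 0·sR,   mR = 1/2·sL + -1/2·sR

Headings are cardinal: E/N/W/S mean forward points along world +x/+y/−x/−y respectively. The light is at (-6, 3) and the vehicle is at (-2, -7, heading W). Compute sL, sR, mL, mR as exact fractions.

30/37 30/17 -30/37 -300/629

left sensor world pos  = (-4, -9); dL² = 148
right sensor world pos = (-4, -5); dR² = 68
sL = 120/148 = 30/37
sR = 120/68 = 30/17
mL = -1·sL + 0·sR = -30/37
mR = 1/2·sL + -1/2·sR = -300/629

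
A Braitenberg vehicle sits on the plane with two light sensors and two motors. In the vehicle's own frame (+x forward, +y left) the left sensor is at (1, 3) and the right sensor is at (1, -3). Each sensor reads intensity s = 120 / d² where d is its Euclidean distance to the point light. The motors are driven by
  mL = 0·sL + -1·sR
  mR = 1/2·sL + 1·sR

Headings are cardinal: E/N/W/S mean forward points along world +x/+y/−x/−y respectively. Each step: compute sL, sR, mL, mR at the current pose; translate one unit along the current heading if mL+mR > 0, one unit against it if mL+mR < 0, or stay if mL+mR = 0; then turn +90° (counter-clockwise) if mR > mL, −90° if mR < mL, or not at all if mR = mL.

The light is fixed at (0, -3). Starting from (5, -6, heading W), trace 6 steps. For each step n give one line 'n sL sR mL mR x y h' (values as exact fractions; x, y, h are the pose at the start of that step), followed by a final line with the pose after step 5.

n=0: pose=(5,-6,W); sL=30/13, sR=15/2; mL=-15/2, mR=225/26; mL+mR=15/13 → advance +1; mR−mL=210/13 → turn +1·90°
n=1: pose=(4,-6,S); sL=24/13, sR=120/17; mL=-120/17, mR=1764/221; mL+mR=12/13 → advance +1; mR−mL=3324/221 → turn +1·90°
n=2: pose=(4,-7,E); sL=60/13, sR=60/37; mL=-60/37, mR=1890/481; mL+mR=30/13 → advance +1; mR−mL=2670/481 → turn +1·90°
n=3: pose=(5,-7,N); sL=120/13, sR=120/73; mL=-120/73, mR=5940/949; mL+mR=60/13 → advance +1; mR−mL=7500/949 → turn +1·90°
n=4: pose=(5,-6,W); sL=30/13, sR=15/2; mL=-15/2, mR=225/26; mL+mR=15/13 → advance +1; mR−mL=210/13 → turn +1·90°
n=5: pose=(4,-6,S); sL=24/13, sR=120/17; mL=-120/17, mR=1764/221; mL+mR=12/13 → advance +1; mR−mL=3324/221 → turn +1·90°

0 30/13 15/2 -15/2 225/26 5 -6 W
1 24/13 120/17 -120/17 1764/221 4 -6 S
2 60/13 60/37 -60/37 1890/481 4 -7 E
3 120/13 120/73 -120/73 5940/949 5 -7 N
4 30/13 15/2 -15/2 225/26 5 -6 W
5 24/13 120/17 -120/17 1764/221 4 -6 S
final 4 -7 E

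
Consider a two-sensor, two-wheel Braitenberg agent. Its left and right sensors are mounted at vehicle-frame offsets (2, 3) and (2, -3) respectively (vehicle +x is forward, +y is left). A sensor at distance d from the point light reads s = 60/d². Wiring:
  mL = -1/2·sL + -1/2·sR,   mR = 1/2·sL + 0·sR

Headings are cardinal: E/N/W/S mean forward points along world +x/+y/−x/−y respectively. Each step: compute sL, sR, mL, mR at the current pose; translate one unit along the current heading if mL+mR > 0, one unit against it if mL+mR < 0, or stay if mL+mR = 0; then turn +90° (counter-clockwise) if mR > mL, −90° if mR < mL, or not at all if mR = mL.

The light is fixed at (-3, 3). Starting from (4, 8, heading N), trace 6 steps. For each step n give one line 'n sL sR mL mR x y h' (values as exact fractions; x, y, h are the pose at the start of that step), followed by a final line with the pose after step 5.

n=0: pose=(4,8,N); sL=12/13, sR=60/149; mL=-1284/1937, mR=6/13; mL+mR=-30/149 → advance -1; mR−mL=2178/1937 → turn +1·90°
n=1: pose=(4,7,W); sL=30/13, sR=30/37; mL=-750/481, mR=15/13; mL+mR=-15/37 → advance -1; mR−mL=1305/481 → turn +1·90°
n=2: pose=(5,7,S); sL=12/25, sR=60/29; mL=-924/725, mR=6/25; mL+mR=-30/29 → advance -1; mR−mL=1098/725 → turn +1·90°
n=3: pose=(5,8,E); sL=15/41, sR=15/26; mL=-1005/2132, mR=15/82; mL+mR=-15/52 → advance -1; mR−mL=1395/2132 → turn +1·90°
n=4: pose=(4,8,N); sL=12/13, sR=60/149; mL=-1284/1937, mR=6/13; mL+mR=-30/149 → advance -1; mR−mL=2178/1937 → turn +1·90°
n=5: pose=(4,7,W); sL=30/13, sR=30/37; mL=-750/481, mR=15/13; mL+mR=-15/37 → advance -1; mR−mL=1305/481 → turn +1·90°

0 12/13 60/149 -1284/1937 6/13 4 8 N
1 30/13 30/37 -750/481 15/13 4 7 W
2 12/25 60/29 -924/725 6/25 5 7 S
3 15/41 15/26 -1005/2132 15/82 5 8 E
4 12/13 60/149 -1284/1937 6/13 4 8 N
5 30/13 30/37 -750/481 15/13 4 7 W
final 5 7 S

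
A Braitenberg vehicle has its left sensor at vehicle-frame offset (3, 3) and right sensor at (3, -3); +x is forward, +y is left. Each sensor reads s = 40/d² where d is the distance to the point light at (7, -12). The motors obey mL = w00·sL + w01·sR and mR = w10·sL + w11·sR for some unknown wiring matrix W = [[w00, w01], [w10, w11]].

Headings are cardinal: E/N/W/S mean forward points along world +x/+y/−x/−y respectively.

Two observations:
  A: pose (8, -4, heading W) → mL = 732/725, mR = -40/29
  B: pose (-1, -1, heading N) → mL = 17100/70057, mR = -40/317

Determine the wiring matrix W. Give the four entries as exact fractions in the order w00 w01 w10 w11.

1/2 1 -1 0

obs A: pose=(8,-4,W) → sL=40/29, sR=8/25, mL=732/725, mR=-40/29
obs B: pose=(-1,-1,N) → sL=40/317, sR=40/221, mL=17100/70057, mR=-40/317
sensor matrix S = [[40/29, 8/25], [40/317, 40/221]]; det S = 2125824/10158265
solve [mL_A; mL_B] = S·[w00; w01] and [mR_A; mR_B] = S·[w10; w11]:
  w00 = 1/2, w01 = 1, w10 = -1, w11 = 0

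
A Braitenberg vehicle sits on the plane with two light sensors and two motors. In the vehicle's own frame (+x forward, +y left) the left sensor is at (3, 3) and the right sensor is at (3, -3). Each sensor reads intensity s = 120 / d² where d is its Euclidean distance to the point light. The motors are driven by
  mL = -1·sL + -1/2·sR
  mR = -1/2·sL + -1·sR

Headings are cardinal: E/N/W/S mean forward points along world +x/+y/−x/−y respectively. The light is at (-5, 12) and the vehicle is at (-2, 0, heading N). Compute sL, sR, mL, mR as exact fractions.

40/27 40/39 -700/351 -620/351

left sensor world pos  = (-5, 3); dL² = 81
right sensor world pos = (1, 3); dR² = 117
sL = 120/81 = 40/27
sR = 120/117 = 40/39
mL = -1·sL + -1/2·sR = -700/351
mR = -1/2·sL + -1·sR = -620/351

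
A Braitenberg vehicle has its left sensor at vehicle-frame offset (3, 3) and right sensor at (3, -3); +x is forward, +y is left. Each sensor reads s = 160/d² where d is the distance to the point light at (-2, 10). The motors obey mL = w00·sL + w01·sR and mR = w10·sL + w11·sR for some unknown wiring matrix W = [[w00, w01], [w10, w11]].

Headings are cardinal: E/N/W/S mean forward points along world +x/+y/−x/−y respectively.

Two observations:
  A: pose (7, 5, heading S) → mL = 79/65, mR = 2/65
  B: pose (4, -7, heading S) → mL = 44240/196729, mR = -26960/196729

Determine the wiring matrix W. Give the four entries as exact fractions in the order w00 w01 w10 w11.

-1/2 1 -1 1/2

obs A: pose=(7,5,S) → sL=10/13, sR=8/5, mL=79/65, mR=2/65
obs B: pose=(4,-7,S) → sL=160/481, sR=160/409, mL=44240/196729, mR=-26960/196729
sensor matrix S = [[10/13, 8/5], [160/481, 160/409]]; det S = -45504/196729
solve [mL_A; mL_B] = S·[w00; w01] and [mR_A; mR_B] = S·[w10; w11]:
  w00 = -1/2, w01 = 1, w10 = -1, w11 = 1/2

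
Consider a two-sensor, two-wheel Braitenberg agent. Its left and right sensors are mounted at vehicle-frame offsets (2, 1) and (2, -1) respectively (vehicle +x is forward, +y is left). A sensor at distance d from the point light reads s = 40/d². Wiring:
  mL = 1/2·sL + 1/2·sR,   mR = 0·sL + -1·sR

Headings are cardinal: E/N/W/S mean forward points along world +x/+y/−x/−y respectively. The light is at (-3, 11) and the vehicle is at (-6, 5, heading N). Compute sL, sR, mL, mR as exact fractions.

5/4 2 13/8 -2

left sensor world pos  = (-7, 7); dL² = 32
right sensor world pos = (-5, 7); dR² = 20
sL = 40/32 = 5/4
sR = 40/20 = 2
mL = 1/2·sL + 1/2·sR = 13/8
mR = 0·sL + -1·sR = -2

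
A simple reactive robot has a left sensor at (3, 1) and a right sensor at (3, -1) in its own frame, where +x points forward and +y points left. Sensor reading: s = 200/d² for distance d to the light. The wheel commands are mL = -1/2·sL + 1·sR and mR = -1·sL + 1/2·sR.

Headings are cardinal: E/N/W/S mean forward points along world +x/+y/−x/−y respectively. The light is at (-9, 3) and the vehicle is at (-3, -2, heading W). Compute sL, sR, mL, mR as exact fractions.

40/9 8 52/9 -4/9

left sensor world pos  = (-6, -3); dL² = 45
right sensor world pos = (-6, -1); dR² = 25
sL = 200/45 = 40/9
sR = 200/25 = 8
mL = -1/2·sL + 1·sR = 52/9
mR = -1·sL + 1/2·sR = -4/9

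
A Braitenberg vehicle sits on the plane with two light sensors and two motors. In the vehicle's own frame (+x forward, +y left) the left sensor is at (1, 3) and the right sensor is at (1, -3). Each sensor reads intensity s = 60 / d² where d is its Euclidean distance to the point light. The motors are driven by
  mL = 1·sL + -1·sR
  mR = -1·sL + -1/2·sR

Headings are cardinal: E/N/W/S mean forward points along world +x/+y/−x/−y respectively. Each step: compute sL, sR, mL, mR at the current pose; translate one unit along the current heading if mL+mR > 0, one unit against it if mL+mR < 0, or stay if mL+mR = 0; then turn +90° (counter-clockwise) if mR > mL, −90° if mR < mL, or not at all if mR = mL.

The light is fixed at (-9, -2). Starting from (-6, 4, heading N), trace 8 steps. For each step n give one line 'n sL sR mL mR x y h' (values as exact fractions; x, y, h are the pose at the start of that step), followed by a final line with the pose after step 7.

n=0: pose=(-6,4,N); sL=60/49, sR=12/17; mL=432/833, mR=-1314/833; mL+mR=-18/17 → advance -1; mR−mL=-1746/833 → turn -1·90°
n=1: pose=(-6,3,E); sL=3/4, sR=3; mL=-9/4, mR=-9/4; mL+mR=-9/2 → advance -1; mR−mL=0 → turn +0·90°
n=2: pose=(-7,3,E); sL=60/73, sR=60/13; mL=-3600/949, mR=-2970/949; mL+mR=-90/13 → advance -1; mR−mL=630/949 → turn +1·90°
n=3: pose=(-8,3,N); sL=3/2, sR=15/13; mL=9/26, mR=-27/13; mL+mR=-45/26 → advance -1; mR−mL=-63/26 → turn -1·90°
n=4: pose=(-8,2,E); sL=60/53, sR=12; mL=-576/53, mR=-378/53; mL+mR=-18 → advance -1; mR−mL=198/53 → turn +1·90°
n=5: pose=(-9,2,N); sL=30/17, sR=30/17; mL=0, mR=-45/17; mL+mR=-45/17 → advance -1; mR−mL=-45/17 → turn -1·90°
n=6: pose=(-9,1,E); sL=60/37, sR=60; mL=-2160/37, mR=-1170/37; mL+mR=-90 → advance -1; mR−mL=990/37 → turn +1·90°
n=7: pose=(-10,1,N); sL=15/8, sR=3; mL=-9/8, mR=-27/8; mL+mR=-9/2 → advance -1; mR−mL=-9/4 → turn -1·90°

0 60/49 12/17 432/833 -1314/833 -6 4 N
1 3/4 3 -9/4 -9/4 -6 3 E
2 60/73 60/13 -3600/949 -2970/949 -7 3 E
3 3/2 15/13 9/26 -27/13 -8 3 N
4 60/53 12 -576/53 -378/53 -8 2 E
5 30/17 30/17 0 -45/17 -9 2 N
6 60/37 60 -2160/37 -1170/37 -9 1 E
7 15/8 3 -9/8 -27/8 -10 1 N
final -10 0 E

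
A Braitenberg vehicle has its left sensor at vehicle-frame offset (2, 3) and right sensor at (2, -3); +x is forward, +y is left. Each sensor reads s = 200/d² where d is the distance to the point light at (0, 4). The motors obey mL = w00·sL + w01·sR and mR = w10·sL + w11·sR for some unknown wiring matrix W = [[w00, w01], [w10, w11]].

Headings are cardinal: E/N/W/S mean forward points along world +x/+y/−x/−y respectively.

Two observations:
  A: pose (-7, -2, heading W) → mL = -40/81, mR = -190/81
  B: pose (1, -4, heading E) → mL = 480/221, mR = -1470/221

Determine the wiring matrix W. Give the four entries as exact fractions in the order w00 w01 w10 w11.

obs A: pose=(-7,-2,W) → sL=100/81, sR=20/9, mL=-40/81, mR=-190/81
obs B: pose=(1,-4,E) → sL=100/17, sR=20/13, mL=480/221, mR=-1470/221
sensor matrix S = [[100/81, 20/9], [100/17, 20/13]]; det S = -200000/17901
solve [mL_A; mL_B] = S·[w00; w01] and [mR_A; mR_B] = S·[w10; w11]:
  w00 = 1/2, w01 = -1/2, w10 = -1, w11 = -1/2

1/2 -1/2 -1 -1/2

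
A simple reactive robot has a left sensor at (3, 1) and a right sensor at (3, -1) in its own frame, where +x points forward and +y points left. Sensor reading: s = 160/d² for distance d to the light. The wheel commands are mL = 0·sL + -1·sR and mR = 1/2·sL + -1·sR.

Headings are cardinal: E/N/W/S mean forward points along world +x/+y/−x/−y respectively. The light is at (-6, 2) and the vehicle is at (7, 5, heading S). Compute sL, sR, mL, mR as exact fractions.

left sensor world pos  = (8, 2); dL² = 196
right sensor world pos = (6, 2); dR² = 144
sL = 160/196 = 40/49
sR = 160/144 = 10/9
mL = 0·sL + -1·sR = -10/9
mR = 1/2·sL + -1·sR = -310/441

40/49 10/9 -10/9 -310/441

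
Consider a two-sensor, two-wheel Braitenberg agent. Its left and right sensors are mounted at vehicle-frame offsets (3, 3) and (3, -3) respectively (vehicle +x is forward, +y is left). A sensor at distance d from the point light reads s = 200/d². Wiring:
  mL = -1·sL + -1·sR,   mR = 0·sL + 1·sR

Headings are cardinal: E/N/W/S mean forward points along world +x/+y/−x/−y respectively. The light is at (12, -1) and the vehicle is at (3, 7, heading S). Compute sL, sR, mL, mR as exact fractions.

left sensor world pos  = (6, 4); dL² = 61
right sensor world pos = (0, 4); dR² = 169
sL = 200/61 = 200/61
sR = 200/169 = 200/169
mL = -1·sL + -1·sR = -46000/10309
mR = 0·sL + 1·sR = 200/169

200/61 200/169 -46000/10309 200/169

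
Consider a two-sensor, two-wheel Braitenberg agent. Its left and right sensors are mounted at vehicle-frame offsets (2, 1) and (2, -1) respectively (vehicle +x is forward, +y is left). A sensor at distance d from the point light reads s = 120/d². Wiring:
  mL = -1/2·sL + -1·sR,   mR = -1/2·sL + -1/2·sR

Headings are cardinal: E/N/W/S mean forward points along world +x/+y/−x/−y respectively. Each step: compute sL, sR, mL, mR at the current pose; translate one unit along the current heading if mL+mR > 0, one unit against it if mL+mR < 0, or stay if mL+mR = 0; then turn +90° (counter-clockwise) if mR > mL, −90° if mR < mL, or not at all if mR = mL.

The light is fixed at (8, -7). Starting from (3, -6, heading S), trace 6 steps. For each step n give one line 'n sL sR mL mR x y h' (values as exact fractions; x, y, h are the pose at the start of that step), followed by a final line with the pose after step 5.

n=0: pose=(3,-6,S); sL=120/17, sR=120/37; mL=-4260/629, mR=-3240/629; mL+mR=-7500/629 → advance -1; mR−mL=60/37 → turn +1·90°
n=1: pose=(3,-5,E); sL=20/3, sR=12; mL=-46/3, mR=-28/3; mL+mR=-74/3 → advance -1; mR−mL=6 → turn +1·90°
n=2: pose=(2,-5,N); sL=24/13, sR=120/41; mL=-2052/533, mR=-1272/533; mL+mR=-3324/533 → advance -1; mR−mL=60/41 → turn +1·90°
n=3: pose=(2,-6,W); sL=15/8, sR=30/17; mL=-735/272, mR=-495/272; mL+mR=-615/136 → advance -1; mR−mL=15/17 → turn +1·90°
n=4: pose=(3,-6,S); sL=120/17, sR=120/37; mL=-4260/629, mR=-3240/629; mL+mR=-7500/629 → advance -1; mR−mL=60/37 → turn +1·90°
n=5: pose=(3,-5,E); sL=20/3, sR=12; mL=-46/3, mR=-28/3; mL+mR=-74/3 → advance -1; mR−mL=6 → turn +1·90°

0 120/17 120/37 -4260/629 -3240/629 3 -6 S
1 20/3 12 -46/3 -28/3 3 -5 E
2 24/13 120/41 -2052/533 -1272/533 2 -5 N
3 15/8 30/17 -735/272 -495/272 2 -6 W
4 120/17 120/37 -4260/629 -3240/629 3 -6 S
5 20/3 12 -46/3 -28/3 3 -5 E
final 2 -5 N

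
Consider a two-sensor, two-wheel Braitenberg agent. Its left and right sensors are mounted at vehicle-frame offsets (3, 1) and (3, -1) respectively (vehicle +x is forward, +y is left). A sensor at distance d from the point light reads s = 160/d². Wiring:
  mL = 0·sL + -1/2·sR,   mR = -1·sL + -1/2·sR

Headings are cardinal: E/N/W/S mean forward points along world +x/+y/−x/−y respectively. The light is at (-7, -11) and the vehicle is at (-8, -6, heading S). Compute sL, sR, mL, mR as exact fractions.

left sensor world pos  = (-7, -9); dL² = 4
right sensor world pos = (-9, -9); dR² = 8
sL = 160/4 = 40
sR = 160/8 = 20
mL = 0·sL + -1/2·sR = -10
mR = -1·sL + -1/2·sR = -50

40 20 -10 -50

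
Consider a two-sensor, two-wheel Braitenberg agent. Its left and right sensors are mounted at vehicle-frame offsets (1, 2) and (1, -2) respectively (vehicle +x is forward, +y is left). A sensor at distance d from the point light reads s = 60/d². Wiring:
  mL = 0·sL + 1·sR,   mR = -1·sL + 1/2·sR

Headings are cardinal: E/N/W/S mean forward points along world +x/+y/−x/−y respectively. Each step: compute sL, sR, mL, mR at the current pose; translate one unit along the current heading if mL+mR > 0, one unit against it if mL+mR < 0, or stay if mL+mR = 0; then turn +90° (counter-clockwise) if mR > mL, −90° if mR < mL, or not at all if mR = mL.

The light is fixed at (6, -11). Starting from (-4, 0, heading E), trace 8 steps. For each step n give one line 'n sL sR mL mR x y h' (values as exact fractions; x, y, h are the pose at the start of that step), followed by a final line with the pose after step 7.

0 6/25 10/27 10/27 -37/675 -4 0 E
1 60/149 60/221 60/221 -8790/32929 -3 0 S
2 15/41 15/61 15/61 -1215/5002 -3 -1 W
3 12/53 12/37 12/37 -126/1961 -4 -1 N
4 6/25 10/27 10/27 -37/675 -4 0 E
5 60/149 60/221 60/221 -8790/32929 -3 0 S
6 15/41 15/61 15/61 -1215/5002 -3 -1 W
7 12/53 12/37 12/37 -126/1961 -4 -1 N
final -4 0 E

n=0: pose=(-4,0,E); sL=6/25, sR=10/27; mL=10/27, mR=-37/675; mL+mR=71/225 → advance +1; mR−mL=-287/675 → turn -1·90°
n=1: pose=(-3,0,S); sL=60/149, sR=60/221; mL=60/221, mR=-8790/32929; mL+mR=150/32929 → advance +1; mR−mL=-17730/32929 → turn -1·90°
n=2: pose=(-3,-1,W); sL=15/41, sR=15/61; mL=15/61, mR=-1215/5002; mL+mR=15/5002 → advance +1; mR−mL=-2445/5002 → turn -1·90°
n=3: pose=(-4,-1,N); sL=12/53, sR=12/37; mL=12/37, mR=-126/1961; mL+mR=510/1961 → advance +1; mR−mL=-762/1961 → turn -1·90°
n=4: pose=(-4,0,E); sL=6/25, sR=10/27; mL=10/27, mR=-37/675; mL+mR=71/225 → advance +1; mR−mL=-287/675 → turn -1·90°
n=5: pose=(-3,0,S); sL=60/149, sR=60/221; mL=60/221, mR=-8790/32929; mL+mR=150/32929 → advance +1; mR−mL=-17730/32929 → turn -1·90°
n=6: pose=(-3,-1,W); sL=15/41, sR=15/61; mL=15/61, mR=-1215/5002; mL+mR=15/5002 → advance +1; mR−mL=-2445/5002 → turn -1·90°
n=7: pose=(-4,-1,N); sL=12/53, sR=12/37; mL=12/37, mR=-126/1961; mL+mR=510/1961 → advance +1; mR−mL=-762/1961 → turn -1·90°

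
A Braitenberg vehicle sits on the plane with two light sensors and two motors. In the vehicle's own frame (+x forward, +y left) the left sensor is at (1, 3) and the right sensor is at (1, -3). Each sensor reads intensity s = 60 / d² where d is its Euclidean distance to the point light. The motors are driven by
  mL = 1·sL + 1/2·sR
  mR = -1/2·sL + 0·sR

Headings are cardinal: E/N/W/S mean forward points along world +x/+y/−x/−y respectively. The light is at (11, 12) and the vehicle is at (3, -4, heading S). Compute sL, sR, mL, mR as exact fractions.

30/157 6/41 1701/6437 -15/157

left sensor world pos  = (6, -5); dL² = 314
right sensor world pos = (0, -5); dR² = 410
sL = 60/314 = 30/157
sR = 60/410 = 6/41
mL = 1·sL + 1/2·sR = 1701/6437
mR = -1/2·sL + 0·sR = -15/157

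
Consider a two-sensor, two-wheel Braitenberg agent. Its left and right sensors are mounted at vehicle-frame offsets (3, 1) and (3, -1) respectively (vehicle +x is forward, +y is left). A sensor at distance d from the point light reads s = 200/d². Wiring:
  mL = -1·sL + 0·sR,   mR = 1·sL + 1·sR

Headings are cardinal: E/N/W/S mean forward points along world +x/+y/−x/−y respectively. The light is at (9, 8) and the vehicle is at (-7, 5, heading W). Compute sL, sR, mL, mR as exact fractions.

200/377 40/73 -200/377 29680/27521

left sensor world pos  = (-10, 4); dL² = 377
right sensor world pos = (-10, 6); dR² = 365
sL = 200/377 = 200/377
sR = 200/365 = 40/73
mL = -1·sL + 0·sR = -200/377
mR = 1·sL + 1·sR = 29680/27521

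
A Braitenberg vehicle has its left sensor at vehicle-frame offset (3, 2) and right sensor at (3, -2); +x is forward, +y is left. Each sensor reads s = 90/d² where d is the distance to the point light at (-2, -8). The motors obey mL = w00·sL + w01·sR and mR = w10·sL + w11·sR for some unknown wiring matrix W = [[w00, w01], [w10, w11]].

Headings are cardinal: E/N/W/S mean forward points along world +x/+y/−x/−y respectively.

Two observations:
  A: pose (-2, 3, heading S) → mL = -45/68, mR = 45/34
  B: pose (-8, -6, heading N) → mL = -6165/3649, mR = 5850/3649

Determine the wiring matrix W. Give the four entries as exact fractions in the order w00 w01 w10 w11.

1/2 -1 1/2 1/2

obs A: pose=(-2,3,S) → sL=45/34, sR=45/34, mL=-45/68, mR=45/34
obs B: pose=(-8,-6,N) → sL=90/89, sR=90/41, mL=-6165/3649, mR=5850/3649
sensor matrix S = [[45/34, 45/34], [90/89, 90/41]]; det S = 97200/62033
solve [mL_A; mL_B] = S·[w00; w01] and [mR_A; mR_B] = S·[w10; w11]:
  w00 = 1/2, w01 = -1, w10 = 1/2, w11 = 1/2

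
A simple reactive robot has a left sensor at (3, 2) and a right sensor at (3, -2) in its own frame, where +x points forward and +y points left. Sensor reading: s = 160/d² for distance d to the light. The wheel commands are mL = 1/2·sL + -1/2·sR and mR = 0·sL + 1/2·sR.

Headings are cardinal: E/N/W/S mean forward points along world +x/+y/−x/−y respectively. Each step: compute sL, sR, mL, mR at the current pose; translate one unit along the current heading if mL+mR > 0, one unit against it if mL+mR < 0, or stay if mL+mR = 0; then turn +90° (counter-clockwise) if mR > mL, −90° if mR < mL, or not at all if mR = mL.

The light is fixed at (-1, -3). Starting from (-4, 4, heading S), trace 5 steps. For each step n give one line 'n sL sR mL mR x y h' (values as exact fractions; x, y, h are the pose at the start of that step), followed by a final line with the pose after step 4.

0 160/17 160/41 1920/697 80/41 -4 4 S
1 40/13 8/5 48/65 4/5 -4 3 W
2 160/13 32/9 512/117 16/9 -5 3 S
3 80/29 80/49 800/1421 40/49 -5 2 W
4 160/13 160/53 3200/689 80/53 -6 2 S
final -6 1 W

n=0: pose=(-4,4,S); sL=160/17, sR=160/41; mL=1920/697, mR=80/41; mL+mR=80/17 → advance +1; mR−mL=-560/697 → turn -1·90°
n=1: pose=(-4,3,W); sL=40/13, sR=8/5; mL=48/65, mR=4/5; mL+mR=20/13 → advance +1; mR−mL=4/65 → turn +1·90°
n=2: pose=(-5,3,S); sL=160/13, sR=32/9; mL=512/117, mR=16/9; mL+mR=80/13 → advance +1; mR−mL=-304/117 → turn -1·90°
n=3: pose=(-5,2,W); sL=80/29, sR=80/49; mL=800/1421, mR=40/49; mL+mR=40/29 → advance +1; mR−mL=360/1421 → turn +1·90°
n=4: pose=(-6,2,S); sL=160/13, sR=160/53; mL=3200/689, mR=80/53; mL+mR=80/13 → advance +1; mR−mL=-2160/689 → turn -1·90°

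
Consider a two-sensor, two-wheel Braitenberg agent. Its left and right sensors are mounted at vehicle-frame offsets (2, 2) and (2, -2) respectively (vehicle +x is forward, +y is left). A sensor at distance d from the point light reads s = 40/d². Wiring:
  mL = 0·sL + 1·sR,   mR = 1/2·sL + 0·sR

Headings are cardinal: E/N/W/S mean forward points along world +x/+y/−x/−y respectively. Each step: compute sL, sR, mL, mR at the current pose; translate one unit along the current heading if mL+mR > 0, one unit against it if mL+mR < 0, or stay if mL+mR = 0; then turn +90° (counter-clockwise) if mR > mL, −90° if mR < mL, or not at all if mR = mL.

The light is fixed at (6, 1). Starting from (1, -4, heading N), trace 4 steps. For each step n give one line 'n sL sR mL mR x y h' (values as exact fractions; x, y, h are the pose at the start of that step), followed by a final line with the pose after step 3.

n=0: pose=(1,-4,N); sL=20/29, sR=20/9; mL=20/9, mR=10/29; mL+mR=670/261 → advance +1; mR−mL=-490/261 → turn -1·90°
n=1: pose=(1,-3,E); sL=40/13, sR=8/9; mL=8/9, mR=20/13; mL+mR=284/117 → advance +1; mR−mL=76/117 → turn +1·90°
n=2: pose=(2,-3,N); sL=1, sR=5; mL=5, mR=1/2; mL+mR=11/2 → advance +1; mR−mL=-9/2 → turn -1·90°
n=3: pose=(2,-2,E); sL=8, sR=40/29; mL=40/29, mR=4; mL+mR=156/29 → advance +1; mR−mL=76/29 → turn +1·90°

0 20/29 20/9 20/9 10/29 1 -4 N
1 40/13 8/9 8/9 20/13 1 -3 E
2 1 5 5 1/2 2 -3 N
3 8 40/29 40/29 4 2 -2 E
final 3 -2 N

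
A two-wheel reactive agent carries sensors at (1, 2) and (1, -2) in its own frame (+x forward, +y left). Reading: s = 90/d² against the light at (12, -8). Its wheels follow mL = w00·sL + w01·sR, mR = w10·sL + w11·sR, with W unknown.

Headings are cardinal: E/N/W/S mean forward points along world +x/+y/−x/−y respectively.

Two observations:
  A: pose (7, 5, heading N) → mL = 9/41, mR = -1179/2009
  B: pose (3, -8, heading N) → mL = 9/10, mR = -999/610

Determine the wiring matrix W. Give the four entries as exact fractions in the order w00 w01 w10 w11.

obs A: pose=(7,5,N) → sL=18/49, sR=18/41, mL=9/41, mR=-1179/2009
obs B: pose=(3,-8,N) → sL=45/61, sR=9/5, mL=9/10, mR=-999/610
sensor matrix S = [[18/49, 18/41], [45/61, 9/5]]; det S = 206712/612745
solve [mL_A; mL_B] = S·[w00; w01] and [mR_A; mR_B] = S·[w10; w11]:
  w00 = 0, w01 = 1/2, w10 = -1, w11 = -1/2

0 1/2 -1 -1/2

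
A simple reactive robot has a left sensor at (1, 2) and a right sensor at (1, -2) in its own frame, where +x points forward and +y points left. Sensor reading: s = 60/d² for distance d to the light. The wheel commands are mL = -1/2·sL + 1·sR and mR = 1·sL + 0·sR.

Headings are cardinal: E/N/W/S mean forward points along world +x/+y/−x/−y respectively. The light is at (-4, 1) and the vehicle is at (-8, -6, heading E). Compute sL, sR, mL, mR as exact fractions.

30/17 2/3 -11/51 30/17

left sensor world pos  = (-7, -4); dL² = 34
right sensor world pos = (-7, -8); dR² = 90
sL = 60/34 = 30/17
sR = 60/90 = 2/3
mL = -1/2·sL + 1·sR = -11/51
mR = 1·sL + 0·sR = 30/17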